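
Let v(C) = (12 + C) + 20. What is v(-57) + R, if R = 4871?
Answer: 4846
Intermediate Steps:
v(C) = 32 + C
v(-57) + R = (32 - 57) + 4871 = -25 + 4871 = 4846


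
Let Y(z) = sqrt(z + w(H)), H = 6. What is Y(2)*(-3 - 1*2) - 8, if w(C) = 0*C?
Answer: -8 - 5*sqrt(2) ≈ -15.071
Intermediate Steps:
w(C) = 0
Y(z) = sqrt(z) (Y(z) = sqrt(z + 0) = sqrt(z))
Y(2)*(-3 - 1*2) - 8 = sqrt(2)*(-3 - 1*2) - 8 = sqrt(2)*(-3 - 2) - 8 = sqrt(2)*(-5) - 8 = -5*sqrt(2) - 8 = -8 - 5*sqrt(2)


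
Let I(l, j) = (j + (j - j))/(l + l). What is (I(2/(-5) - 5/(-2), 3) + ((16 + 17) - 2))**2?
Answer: 49284/49 ≈ 1005.8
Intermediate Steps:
I(l, j) = j/(2*l) (I(l, j) = (j + 0)/((2*l)) = j*(1/(2*l)) = j/(2*l))
(I(2/(-5) - 5/(-2), 3) + ((16 + 17) - 2))**2 = ((1/2)*3/(2/(-5) - 5/(-2)) + ((16 + 17) - 2))**2 = ((1/2)*3/(2*(-1/5) - 5*(-1/2)) + (33 - 2))**2 = ((1/2)*3/(-2/5 + 5/2) + 31)**2 = ((1/2)*3/(21/10) + 31)**2 = ((1/2)*3*(10/21) + 31)**2 = (5/7 + 31)**2 = (222/7)**2 = 49284/49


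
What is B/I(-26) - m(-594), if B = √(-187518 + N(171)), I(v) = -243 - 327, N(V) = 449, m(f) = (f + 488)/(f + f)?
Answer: -53/594 - I*√187069/570 ≈ -0.089226 - 0.7588*I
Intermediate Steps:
m(f) = (488 + f)/(2*f) (m(f) = (488 + f)/((2*f)) = (488 + f)*(1/(2*f)) = (488 + f)/(2*f))
I(v) = -570
B = I*√187069 (B = √(-187518 + 449) = √(-187069) = I*√187069 ≈ 432.51*I)
B/I(-26) - m(-594) = (I*√187069)/(-570) - (488 - 594)/(2*(-594)) = (I*√187069)*(-1/570) - (-1)*(-106)/(2*594) = -I*√187069/570 - 1*53/594 = -I*√187069/570 - 53/594 = -53/594 - I*√187069/570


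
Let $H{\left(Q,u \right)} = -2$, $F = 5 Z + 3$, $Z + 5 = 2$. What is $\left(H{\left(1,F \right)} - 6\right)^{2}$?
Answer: $64$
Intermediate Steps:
$Z = -3$ ($Z = -5 + 2 = -3$)
$F = -12$ ($F = 5 \left(-3\right) + 3 = -15 + 3 = -12$)
$\left(H{\left(1,F \right)} - 6\right)^{2} = \left(-2 - 6\right)^{2} = \left(-8\right)^{2} = 64$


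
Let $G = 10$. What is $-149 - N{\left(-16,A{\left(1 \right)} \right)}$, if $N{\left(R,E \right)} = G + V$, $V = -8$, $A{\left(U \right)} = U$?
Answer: $-151$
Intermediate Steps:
$N{\left(R,E \right)} = 2$ ($N{\left(R,E \right)} = 10 - 8 = 2$)
$-149 - N{\left(-16,A{\left(1 \right)} \right)} = -149 - 2 = -151$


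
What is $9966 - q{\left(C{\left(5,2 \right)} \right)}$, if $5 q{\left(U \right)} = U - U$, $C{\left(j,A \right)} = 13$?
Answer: $9966$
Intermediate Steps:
$q{\left(U \right)} = 0$ ($q{\left(U \right)} = \frac{U - U}{5} = \frac{1}{5} \cdot 0 = 0$)
$9966 - q{\left(C{\left(5,2 \right)} \right)} = 9966 - 0 = 9966 + 0 = 9966$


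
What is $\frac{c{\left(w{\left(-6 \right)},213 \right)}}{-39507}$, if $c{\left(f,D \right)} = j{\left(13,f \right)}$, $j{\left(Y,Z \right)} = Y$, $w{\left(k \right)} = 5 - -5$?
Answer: $- \frac{1}{3039} \approx -0.00032906$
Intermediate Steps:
$w{\left(k \right)} = 10$ ($w{\left(k \right)} = 5 + 5 = 10$)
$c{\left(f,D \right)} = 13$
$\frac{c{\left(w{\left(-6 \right)},213 \right)}}{-39507} = \frac{13}{-39507} = 13 \left(- \frac{1}{39507}\right) = - \frac{1}{3039}$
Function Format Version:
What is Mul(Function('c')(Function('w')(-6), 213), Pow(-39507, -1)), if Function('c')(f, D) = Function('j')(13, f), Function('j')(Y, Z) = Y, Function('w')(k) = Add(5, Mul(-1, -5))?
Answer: Rational(-1, 3039) ≈ -0.00032906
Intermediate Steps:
Function('w')(k) = 10 (Function('w')(k) = Add(5, 5) = 10)
Function('c')(f, D) = 13
Mul(Function('c')(Function('w')(-6), 213), Pow(-39507, -1)) = Mul(13, Pow(-39507, -1)) = Mul(13, Rational(-1, 39507)) = Rational(-1, 3039)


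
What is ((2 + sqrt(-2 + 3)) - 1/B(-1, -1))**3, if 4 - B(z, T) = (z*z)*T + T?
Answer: 4913/216 ≈ 22.745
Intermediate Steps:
B(z, T) = 4 - T - T*z**2 (B(z, T) = 4 - ((z*z)*T + T) = 4 - (z**2*T + T) = 4 - (T*z**2 + T) = 4 - (T + T*z**2) = 4 + (-T - T*z**2) = 4 - T - T*z**2)
((2 + sqrt(-2 + 3)) - 1/B(-1, -1))**3 = ((2 + sqrt(-2 + 3)) - 1/(4 - 1*(-1) - 1*(-1)*(-1)**2))**3 = ((2 + sqrt(1)) - 1/(4 + 1 - 1*(-1)*1))**3 = ((2 + 1) - 1/(4 + 1 + 1))**3 = (3 - 1/6)**3 = (17/6)**3 = 4913/216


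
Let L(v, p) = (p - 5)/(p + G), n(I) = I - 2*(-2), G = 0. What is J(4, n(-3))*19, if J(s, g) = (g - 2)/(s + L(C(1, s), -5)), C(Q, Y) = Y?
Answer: -19/6 ≈ -3.1667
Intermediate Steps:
n(I) = 4 + I (n(I) = I + 4 = 4 + I)
L(v, p) = (-5 + p)/p (L(v, p) = (p - 5)/(p + 0) = (-5 + p)/p)
J(s, g) = (-2 + g)/(2 + s) (J(s, g) = (g - 2)/(s + (-5 - 5)/(-5)) = (-2 + g)/(s - 1/5*(-10)) = (-2 + g)/(s + 2) = (-2 + g)/(2 + s))
J(4, n(-3))*19 = ((-2 + (4 - 3))/(2 + 4))*19 = ((-2 + 1)/6)*19 = ((1/6)*(-1))*19 = -1/6*19 = -19/6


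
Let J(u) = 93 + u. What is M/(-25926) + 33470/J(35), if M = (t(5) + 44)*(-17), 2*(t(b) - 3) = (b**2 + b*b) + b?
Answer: 1456217/5568 ≈ 261.53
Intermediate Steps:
t(b) = 3 + b**2 + b/2 (t(b) = 3 + ((b**2 + b*b) + b)/2 = 3 + ((b**2 + b**2) + b)/2 = 3 + (2*b**2 + b)/2 = 3 + (b + 2*b**2)/2 = 3 + (b**2 + b/2) = 3 + b**2 + b/2)
M = -2533/2 (M = ((3 + 5**2 + (1/2)*5) + 44)*(-17) = ((3 + 25 + 5/2) + 44)*(-17) = (61/2 + 44)*(-17) = (149/2)*(-17) = -2533/2 ≈ -1266.5)
M/(-25926) + 33470/J(35) = -2533/2/(-25926) + 33470/(93 + 35) = -2533/2*(-1/25926) + 33470/128 = 17/348 + 33470*(1/128) = 17/348 + 16735/64 = 1456217/5568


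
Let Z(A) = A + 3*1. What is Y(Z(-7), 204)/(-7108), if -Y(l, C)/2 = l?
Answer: -2/1777 ≈ -0.0011255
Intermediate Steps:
Z(A) = 3 + A (Z(A) = A + 3 = 3 + A)
Y(l, C) = -2*l
Y(Z(-7), 204)/(-7108) = -2*(3 - 7)/(-7108) = -2*(-4)*(-1/7108) = 8*(-1/7108) = -2/1777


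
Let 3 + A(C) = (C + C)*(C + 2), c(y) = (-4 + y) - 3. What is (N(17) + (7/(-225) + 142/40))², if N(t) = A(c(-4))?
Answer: 31921896889/810000 ≈ 39410.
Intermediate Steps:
c(y) = -7 + y
A(C) = -3 + 2*C*(2 + C) (A(C) = -3 + (C + C)*(C + 2) = -3 + (2*C)*(2 + C) = -3 + 2*C*(2 + C))
N(t) = 195 (N(t) = -3 + 2*(-7 - 4)² + 4*(-7 - 4) = -3 + 2*(-11)² + 4*(-11) = -3 + 2*121 - 44 = -3 + 242 - 44 = 195)
(N(17) + (7/(-225) + 142/40))² = (195 + (7/(-225) + 142/40))² = (195 + (7*(-1/225) + 142*(1/40)))² = (195 + (-7/225 + 71/20))² = (195 + 3167/900)² = (178667/900)² = 31921896889/810000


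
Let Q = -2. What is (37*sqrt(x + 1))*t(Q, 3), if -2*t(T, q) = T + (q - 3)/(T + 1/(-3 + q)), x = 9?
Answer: 37*sqrt(10) ≈ 117.00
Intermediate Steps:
t(T, q) = -T/2 - (-3 + q)/(2*(T + 1/(-3 + q))) (t(T, q) = -(T + (q - 3)/(T + 1/(-3 + q)))/2 = -(T + (-3 + q)/(T + 1/(-3 + q)))/2 = -T/2 - (-3 + q)/(2*(T + 1/(-3 + q))))
(37*sqrt(x + 1))*t(Q, 3) = (37*sqrt(9 + 1))*((-1*(-2) - (-3 + 3)**2 + 3*(-2)**2 - 1*3*(-2)**2)/(2*(1 - 3*(-2) - 2*3))) = (37*sqrt(10))*((2 - 1*0**2 + 3*4 - 1*3*4)/(2*(1 + 6 - 6))) = (37*sqrt(10))*((1/2)*(2 - 1*0 + 12 - 12)/1) = (37*sqrt(10))*((1/2)*1*(2 + 0 + 12 - 12)) = (37*sqrt(10))*((1/2)*1*2) = (37*sqrt(10))*1 = 37*sqrt(10)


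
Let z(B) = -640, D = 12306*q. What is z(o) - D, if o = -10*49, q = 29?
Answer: -357514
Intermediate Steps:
o = -490
D = 356874 (D = 12306*29 = 356874)
z(o) - D = -640 - 1*356874 = -640 - 356874 = -357514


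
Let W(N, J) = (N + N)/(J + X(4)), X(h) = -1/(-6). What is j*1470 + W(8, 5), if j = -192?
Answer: -8749344/31 ≈ -2.8224e+5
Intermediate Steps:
X(h) = ⅙ (X(h) = -1*(-⅙) = ⅙)
W(N, J) = 2*N/(⅙ + J) (W(N, J) = (N + N)/(J + ⅙) = (2*N)/(⅙ + J) = 2*N/(⅙ + J))
j*1470 + W(8, 5) = -192*1470 + 12*8/(1 + 6*5) = -282240 + 12*8/(1 + 30) = -282240 + 12*8/31 = -282240 + 12*8*(1/31) = -282240 + 96/31 = -8749344/31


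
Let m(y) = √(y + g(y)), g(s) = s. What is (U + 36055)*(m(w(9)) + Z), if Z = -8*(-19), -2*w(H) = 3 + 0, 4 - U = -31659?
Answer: 10293136 + 67718*I*√3 ≈ 1.0293e+7 + 1.1729e+5*I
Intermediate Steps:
U = 31663 (U = 4 - 1*(-31659) = 4 + 31659 = 31663)
w(H) = -3/2 (w(H) = -(3 + 0)/2 = -½*3 = -3/2)
m(y) = √2*√y (m(y) = √(y + y) = √(2*y) = √2*√y)
Z = 152
(U + 36055)*(m(w(9)) + Z) = (31663 + 36055)*(√2*√(-3/2) + 152) = 67718*(√2*(I*√6/2) + 152) = 67718*(I*√3 + 152) = 67718*(152 + I*√3) = 10293136 + 67718*I*√3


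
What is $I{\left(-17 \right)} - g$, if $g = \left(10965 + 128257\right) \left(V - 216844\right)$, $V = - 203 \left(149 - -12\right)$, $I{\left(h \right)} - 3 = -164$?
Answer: $34739647833$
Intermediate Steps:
$I{\left(h \right)} = -161$ ($I{\left(h \right)} = 3 - 164 = -161$)
$V = -32683$ ($V = - 203 \left(149 + 12\right) = \left(-203\right) 161 = -32683$)
$g = -34739647994$ ($g = \left(10965 + 128257\right) \left(-32683 - 216844\right) = 139222 \left(-249527\right) = -34739647994$)
$I{\left(-17 \right)} - g = -161 - -34739647994 = -161 + 34739647994 = 34739647833$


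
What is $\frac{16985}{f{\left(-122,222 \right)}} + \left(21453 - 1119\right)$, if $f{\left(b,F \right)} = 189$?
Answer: $\frac{3860111}{189} \approx 20424.0$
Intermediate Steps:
$\frac{16985}{f{\left(-122,222 \right)}} + \left(21453 - 1119\right) = \frac{16985}{189} + \left(21453 - 1119\right) = 16985 \cdot \frac{1}{189} + \left(21453 - 1119\right) = \frac{16985}{189} + 20334 = \frac{3860111}{189}$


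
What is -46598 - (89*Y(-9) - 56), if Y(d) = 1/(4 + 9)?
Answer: -605135/13 ≈ -46549.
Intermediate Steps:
Y(d) = 1/13
-46598 - (89*Y(-9) - 56) = -46598 - (89*(1/13) - 56) = -46598 - (89/13 - 56) = -46598 - 1*(-639/13) = -46598 + 639/13 = -605135/13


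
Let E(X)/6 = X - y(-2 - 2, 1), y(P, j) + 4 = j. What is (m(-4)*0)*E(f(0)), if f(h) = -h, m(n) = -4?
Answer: 0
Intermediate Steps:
y(P, j) = -4 + j
E(X) = 18 + 6*X (E(X) = 6*(X - (-4 + 1)) = 6*(X - 1*(-3)) = 6*(X + 3) = 6*(3 + X) = 18 + 6*X)
(m(-4)*0)*E(f(0)) = (-4*0)*(18 + 6*(-1*0)) = 0*(18 + 6*0) = 0*(18 + 0) = 0*18 = 0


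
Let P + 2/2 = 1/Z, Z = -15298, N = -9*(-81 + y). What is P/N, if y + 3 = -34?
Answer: -15299/16246476 ≈ -0.00094168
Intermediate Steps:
y = -37 (y = -3 - 34 = -37)
N = 1062 (N = -9*(-81 - 37) = -9*(-118) = 1062)
P = -15299/15298 (P = -1 + 1/(-15298) = -1 - 1/15298 = -15299/15298 ≈ -1.0001)
P/N = -15299/15298/1062 = -15299/15298*1/1062 = -15299/16246476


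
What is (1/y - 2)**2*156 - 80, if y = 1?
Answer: 76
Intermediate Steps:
(1/y - 2)**2*156 - 80 = (1/1 - 2)**2*156 - 80 = (1*1 - 2)**2*156 - 80 = (1 - 2)**2*156 - 80 = (-1)**2*156 - 80 = 1*156 - 80 = 156 - 80 = 76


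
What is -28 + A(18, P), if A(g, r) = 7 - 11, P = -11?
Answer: -32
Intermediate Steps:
A(g, r) = -4
-28 + A(18, P) = -28 - 4 = -32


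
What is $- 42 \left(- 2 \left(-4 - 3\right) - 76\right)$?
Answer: $2604$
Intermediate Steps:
$- 42 \left(- 2 \left(-4 - 3\right) - 76\right) = - 42 \left(\left(-2\right) \left(-7\right) - 76\right) = - 42 \left(14 - 76\right) = \left(-42\right) \left(-62\right) = 2604$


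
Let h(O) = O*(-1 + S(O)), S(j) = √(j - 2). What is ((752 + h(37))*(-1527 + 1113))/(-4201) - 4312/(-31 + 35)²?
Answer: -1672319/8402 + 15318*√35/4201 ≈ -177.47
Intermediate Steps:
S(j) = √(-2 + j)
h(O) = O*(-1 + √(-2 + O))
((752 + h(37))*(-1527 + 1113))/(-4201) - 4312/(-31 + 35)² = ((752 + 37*(-1 + √(-2 + 37)))*(-1527 + 1113))/(-4201) - 4312/(-31 + 35)² = ((752 + 37*(-1 + √35))*(-414))*(-1/4201) - 4312/(4²) = ((752 + (-37 + 37*√35))*(-414))*(-1/4201) - 4312/16 = ((715 + 37*√35)*(-414))*(-1/4201) - 4312*1/16 = (-296010 - 15318*√35)*(-1/4201) - 539/2 = (296010/4201 + 15318*√35/4201) - 539/2 = -1672319/8402 + 15318*√35/4201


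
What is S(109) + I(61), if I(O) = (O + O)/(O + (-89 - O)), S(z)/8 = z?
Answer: 77486/89 ≈ 870.63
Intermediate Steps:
S(z) = 8*z
I(O) = -2*O/89 (I(O) = (2*O)/(-89) = (2*O)*(-1/89) = -2*O/89)
S(109) + I(61) = 8*109 - 2/89*61 = 872 - 122/89 = 77486/89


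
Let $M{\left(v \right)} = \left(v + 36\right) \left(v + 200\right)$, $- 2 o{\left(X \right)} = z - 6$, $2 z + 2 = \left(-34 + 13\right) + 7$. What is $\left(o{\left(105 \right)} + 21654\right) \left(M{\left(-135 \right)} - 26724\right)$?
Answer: $-718257099$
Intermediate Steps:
$z = -8$ ($z = -1 + \frac{\left(-34 + 13\right) + 7}{2} = -1 + \frac{-21 + 7}{2} = -1 + \frac{1}{2} \left(-14\right) = -1 - 7 = -8$)
$o{\left(X \right)} = 7$ ($o{\left(X \right)} = - \frac{-8 - 6}{2} = \left(- \frac{1}{2}\right) \left(-14\right) = 7$)
$M{\left(v \right)} = \left(36 + v\right) \left(200 + v\right)$
$\left(o{\left(105 \right)} + 21654\right) \left(M{\left(-135 \right)} - 26724\right) = \left(7 + 21654\right) \left(\left(7200 + \left(-135\right)^{2} + 236 \left(-135\right)\right) - 26724\right) = 21661 \left(\left(7200 + 18225 - 31860\right) - 26724\right) = 21661 \left(-6435 - 26724\right) = 21661 \left(-33159\right) = -718257099$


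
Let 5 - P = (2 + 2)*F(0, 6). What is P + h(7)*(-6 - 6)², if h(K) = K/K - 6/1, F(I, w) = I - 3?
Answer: -703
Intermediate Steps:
F(I, w) = -3 + I
h(K) = -5 (h(K) = 1 - 6*1 = 1 - 6 = -5)
P = 17 (P = 5 - (2 + 2)*(-3 + 0) = 5 - 4*(-3) = 5 - 1*(-12) = 5 + 12 = 17)
P + h(7)*(-6 - 6)² = 17 - 5*(-6 - 6)² = 17 - 5*(-12)² = 17 - 5*144 = 17 - 720 = -703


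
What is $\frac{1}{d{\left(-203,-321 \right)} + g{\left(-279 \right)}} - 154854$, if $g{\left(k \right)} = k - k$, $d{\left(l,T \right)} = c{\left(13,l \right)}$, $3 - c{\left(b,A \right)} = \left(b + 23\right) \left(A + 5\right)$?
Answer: $- \frac{1104263873}{7131} \approx -1.5485 \cdot 10^{5}$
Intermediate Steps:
$c{\left(b,A \right)} = 3 - \left(5 + A\right) \left(23 + b\right)$ ($c{\left(b,A \right)} = 3 - \left(b + 23\right) \left(A + 5\right) = 3 - \left(23 + b\right) \left(5 + A\right) = 3 - \left(5 + A\right) \left(23 + b\right)$)
$d{\left(l,T \right)} = -177 - 36 l$ ($d{\left(l,T \right)} = -112 - 23 l - 65 - l 13 = -112 - 23 l - 65 - 13 l = -177 - 36 l$)
$g{\left(k \right)} = 0$
$\frac{1}{d{\left(-203,-321 \right)} + g{\left(-279 \right)}} - 154854 = \frac{1}{\left(-177 - -7308\right) + 0} - 154854 = \frac{1}{\left(-177 + 7308\right) + 0} - 154854 = \frac{1}{7131 + 0} - 154854 = \frac{1}{7131} - 154854 = - \frac{1104263873}{7131}$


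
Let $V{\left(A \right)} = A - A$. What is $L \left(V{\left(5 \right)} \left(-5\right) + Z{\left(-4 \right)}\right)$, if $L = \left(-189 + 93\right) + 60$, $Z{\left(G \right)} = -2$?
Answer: $72$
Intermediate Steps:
$V{\left(A \right)} = 0$
$L = -36$ ($L = -96 + 60 = -36$)
$L \left(V{\left(5 \right)} \left(-5\right) + Z{\left(-4 \right)}\right) = - 36 \left(0 \left(-5\right) - 2\right) = - 36 \left(0 - 2\right) = \left(-36\right) \left(-2\right) = 72$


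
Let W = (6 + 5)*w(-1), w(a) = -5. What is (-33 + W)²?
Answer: 7744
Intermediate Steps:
W = -55 (W = (6 + 5)*(-5) = 11*(-5) = -55)
(-33 + W)² = (-33 - 55)² = (-88)² = 7744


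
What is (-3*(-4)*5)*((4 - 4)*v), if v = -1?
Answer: 0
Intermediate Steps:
(-3*(-4)*5)*((4 - 4)*v) = (-3*(-4)*5)*((4 - 4)*(-1)) = (12*5)*(0*(-1)) = 60*0 = 0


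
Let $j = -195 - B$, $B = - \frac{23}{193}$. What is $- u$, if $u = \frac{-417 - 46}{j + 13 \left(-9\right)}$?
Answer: $- \frac{89359}{60193} \approx -1.4845$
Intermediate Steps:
$B = - \frac{23}{193}$ ($B = \left(-23\right) \frac{1}{193} = - \frac{23}{193} \approx -0.11917$)
$j = - \frac{37612}{193}$ ($j = -195 - - \frac{23}{193} = -195 + \frac{23}{193} = - \frac{37612}{193} \approx -194.88$)
$u = \frac{89359}{60193}$ ($u = \frac{-417 - 46}{- \frac{37612}{193} + 13 \left(-9\right)} = - \frac{463}{- \frac{37612}{193} - 117} = - \frac{463}{- \frac{60193}{193}} = \left(-463\right) \left(- \frac{193}{60193}\right) = \frac{89359}{60193} \approx 1.4845$)
$- u = \left(-1\right) \frac{89359}{60193} = - \frac{89359}{60193}$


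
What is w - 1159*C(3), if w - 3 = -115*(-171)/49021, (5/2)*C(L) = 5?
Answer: -113463950/49021 ≈ -2314.6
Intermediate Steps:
C(L) = 2 (C(L) = (2/5)*5 = 2)
w = 166728/49021 (w = 3 - 115*(-171)/49021 = 3 + 19665*(1/49021) = 3 + 19665/49021 = 166728/49021 ≈ 3.4012)
w - 1159*C(3) = 166728/49021 - 1159*2 = 166728/49021 - 1*2318 = 166728/49021 - 2318 = -113463950/49021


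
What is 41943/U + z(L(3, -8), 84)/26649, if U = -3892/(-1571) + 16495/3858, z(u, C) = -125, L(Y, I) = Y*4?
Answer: 6774519350705801/1090716414669 ≈ 6211.1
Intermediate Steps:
L(Y, I) = 4*Y
U = 40928981/6060918 (U = -3892*(-1/1571) + 16495*(1/3858) = 3892/1571 + 16495/3858 = 40928981/6060918 ≈ 6.7529)
41943/U + z(L(3, -8), 84)/26649 = 41943/(40928981/6060918) - 125/26649 = 41943*(6060918/40928981) - 125*1/26649 = 254213083674/40928981 - 125/26649 = 6774519350705801/1090716414669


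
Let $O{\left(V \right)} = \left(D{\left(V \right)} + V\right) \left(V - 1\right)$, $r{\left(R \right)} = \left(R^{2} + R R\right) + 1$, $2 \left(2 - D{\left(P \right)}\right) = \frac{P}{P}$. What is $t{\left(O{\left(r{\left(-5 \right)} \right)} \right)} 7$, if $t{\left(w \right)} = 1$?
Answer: $7$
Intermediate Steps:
$D{\left(P \right)} = \frac{3}{2}$ ($D{\left(P \right)} = 2 - \frac{P \frac{1}{P}}{2} = 2 - \frac{1}{2} = \frac{3}{2}$)
$r{\left(R \right)} = 1 + 2 R^{2}$ ($r{\left(R \right)} = \left(R^{2} + R^{2}\right) + 1 = 2 R^{2} + 1 = 1 + 2 R^{2}$)
$O{\left(V \right)} = \left(-1 + V\right) \left(\frac{3}{2} + V\right)$ ($O{\left(V \right)} = \left(\frac{3}{2} + V\right) \left(V - 1\right) = \left(\frac{3}{2} + V\right) \left(-1 + V\right) = \left(-1 + V\right) \left(\frac{3}{2} + V\right)$)
$t{\left(O{\left(r{\left(-5 \right)} \right)} \right)} 7 = 1 \cdot 7 = 7$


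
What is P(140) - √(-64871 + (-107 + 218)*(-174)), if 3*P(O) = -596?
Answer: -596/3 - I*√84185 ≈ -198.67 - 290.15*I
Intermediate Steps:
P(O) = -596/3 (P(O) = (⅓)*(-596) = -596/3)
P(140) - √(-64871 + (-107 + 218)*(-174)) = -596/3 - √(-64871 + (-107 + 218)*(-174)) = -596/3 - √(-64871 + 111*(-174)) = -596/3 - √(-64871 - 19314) = -596/3 - √(-84185) = -596/3 - I*√84185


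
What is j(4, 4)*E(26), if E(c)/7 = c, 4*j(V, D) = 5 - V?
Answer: 91/2 ≈ 45.500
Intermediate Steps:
j(V, D) = 5/4 - V/4 (j(V, D) = (5 - V)/4 = 5/4 - V/4)
E(c) = 7*c
j(4, 4)*E(26) = (5/4 - ¼*4)*(7*26) = (5/4 - 1)*182 = (¼)*182 = 91/2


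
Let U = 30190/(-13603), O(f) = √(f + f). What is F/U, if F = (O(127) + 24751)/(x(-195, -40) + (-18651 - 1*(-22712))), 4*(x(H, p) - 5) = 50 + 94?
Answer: -336687853/123839380 - 13603*√254/123839380 ≈ -2.7205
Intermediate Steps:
x(H, p) = 41 (x(H, p) = 5 + (50 + 94)/4 = 5 + (¼)*144 = 5 + 36 = 41)
O(f) = √2*√f (O(f) = √(2*f) = √2*√f)
U = -30190/13603 (U = 30190*(-1/13603) = -30190/13603 ≈ -2.2194)
F = 24751/4102 + √254/4102 (F = (√2*√127 + 24751)/(41 + (-18651 - 1*(-22712))) = (√254 + 24751)/(41 + (-18651 + 22712)) = (24751 + √254)/(41 + 4061) = (24751 + √254)/4102 = (24751 + √254)*(1/4102) = 24751/4102 + √254/4102 ≈ 6.0378)
F/U = (24751/4102 + √254/4102)/(-30190/13603) = (24751/4102 + √254/4102)*(-13603/30190) = -336687853/123839380 - 13603*√254/123839380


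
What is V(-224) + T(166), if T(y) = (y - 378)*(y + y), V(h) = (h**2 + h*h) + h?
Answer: 29744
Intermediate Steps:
V(h) = h + 2*h**2 (V(h) = (h**2 + h**2) + h = 2*h**2 + h = h + 2*h**2)
T(y) = 2*y*(-378 + y) (T(y) = (-378 + y)*(2*y) = 2*y*(-378 + y))
V(-224) + T(166) = -224*(1 + 2*(-224)) + 2*166*(-378 + 166) = -224*(1 - 448) + 2*166*(-212) = -224*(-447) - 70384 = 100128 - 70384 = 29744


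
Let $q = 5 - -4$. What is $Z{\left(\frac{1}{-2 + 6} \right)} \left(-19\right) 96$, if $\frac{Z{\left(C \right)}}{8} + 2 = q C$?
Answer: $-3648$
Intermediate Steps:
$q = 9$ ($q = 5 + 4 = 9$)
$Z{\left(C \right)} = -16 + 72 C$ ($Z{\left(C \right)} = -16 + 8 \cdot 9 C = -16 + 72 C$)
$Z{\left(\frac{1}{-2 + 6} \right)} \left(-19\right) 96 = \left(-16 + \frac{72}{-2 + 6}\right) \left(-19\right) 96 = \left(-16 + \frac{72}{4}\right) \left(-19\right) 96 = \left(-16 + 72 \cdot \frac{1}{4}\right) \left(-19\right) 96 = \left(-16 + 18\right) \left(-19\right) 96 = 2 \left(-19\right) 96 = \left(-38\right) 96 = -3648$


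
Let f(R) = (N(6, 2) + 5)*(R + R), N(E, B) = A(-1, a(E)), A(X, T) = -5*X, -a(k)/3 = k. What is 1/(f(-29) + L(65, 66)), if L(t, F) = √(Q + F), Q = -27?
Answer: -580/336361 - √39/336361 ≈ -0.0017429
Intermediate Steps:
a(k) = -3*k
N(E, B) = 5 (N(E, B) = -5*(-1) = 5)
f(R) = 20*R (f(R) = (5 + 5)*(R + R) = 10*(2*R) = 20*R)
L(t, F) = √(-27 + F)
1/(f(-29) + L(65, 66)) = 1/(20*(-29) + √(-27 + 66)) = 1/(-580 + √39)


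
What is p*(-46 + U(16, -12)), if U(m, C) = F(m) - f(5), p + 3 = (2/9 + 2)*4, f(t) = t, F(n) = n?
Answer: -1855/9 ≈ -206.11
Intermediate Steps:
p = 53/9 (p = -3 + (2/9 + 2)*4 = -3 + (20/9)*4 = -3 + 80/9 = 53/9 ≈ 5.8889)
U(m, C) = -5 + m (U(m, C) = m - 1*5 = m - 5 = -5 + m)
p*(-46 + U(16, -12)) = 53*(-46 + (-5 + 16))/9 = 53*(-46 + 11)/9 = (53/9)*(-35) = -1855/9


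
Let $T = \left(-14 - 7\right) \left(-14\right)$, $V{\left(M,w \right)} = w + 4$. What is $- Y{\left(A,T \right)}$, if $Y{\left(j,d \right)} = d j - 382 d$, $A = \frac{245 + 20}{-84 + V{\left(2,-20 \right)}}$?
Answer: $\frac{1130871}{10} \approx 1.1309 \cdot 10^{5}$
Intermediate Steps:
$V{\left(M,w \right)} = 4 + w$
$A = - \frac{53}{20}$ ($A = \frac{245 + 20}{-84 + \left(4 - 20\right)} = \frac{265}{-84 - 16} = \frac{265}{-100} = 265 \left(- \frac{1}{100}\right) = - \frac{53}{20} \approx -2.65$)
$T = 294$ ($T = \left(-21\right) \left(-14\right) = 294$)
$Y{\left(j,d \right)} = - 382 d + d j$
$- Y{\left(A,T \right)} = - 294 \left(-382 - \frac{53}{20}\right) = - \frac{294 \left(-7693\right)}{20} = \left(-1\right) \left(- \frac{1130871}{10}\right) = \frac{1130871}{10}$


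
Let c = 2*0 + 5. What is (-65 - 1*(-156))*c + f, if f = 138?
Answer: 593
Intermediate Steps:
c = 5 (c = 0 + 5 = 5)
(-65 - 1*(-156))*c + f = (-65 - 1*(-156))*5 + 138 = (-65 + 156)*5 + 138 = 91*5 + 138 = 455 + 138 = 593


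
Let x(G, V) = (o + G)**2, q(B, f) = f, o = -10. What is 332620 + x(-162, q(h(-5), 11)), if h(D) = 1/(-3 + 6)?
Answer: 362204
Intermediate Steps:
h(D) = 1/3
x(G, V) = (-10 + G)**2
332620 + x(-162, q(h(-5), 11)) = 332620 + (-10 - 162)**2 = 332620 + (-172)**2 = 332620 + 29584 = 362204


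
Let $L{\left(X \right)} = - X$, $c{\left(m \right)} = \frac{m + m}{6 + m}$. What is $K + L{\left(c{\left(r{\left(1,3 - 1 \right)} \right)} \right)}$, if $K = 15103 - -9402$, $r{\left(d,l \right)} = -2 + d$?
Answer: $\frac{122527}{5} \approx 24505.0$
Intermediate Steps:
$c{\left(m \right)} = \frac{2 m}{6 + m}$
$K = 24505$ ($K = 15103 + 9402 = 24505$)
$K + L{\left(c{\left(r{\left(1,3 - 1 \right)} \right)} \right)} = 24505 - \frac{2 \left(-2 + 1\right)}{6 + \left(-2 + 1\right)} = 24505 - 2 \left(-1\right) \frac{1}{6 - 1} = 24505 - 2 \left(-1\right) \frac{1}{5} = 24505 - - \frac{2}{5} = 24505 + \frac{2}{5} = \frac{122527}{5}$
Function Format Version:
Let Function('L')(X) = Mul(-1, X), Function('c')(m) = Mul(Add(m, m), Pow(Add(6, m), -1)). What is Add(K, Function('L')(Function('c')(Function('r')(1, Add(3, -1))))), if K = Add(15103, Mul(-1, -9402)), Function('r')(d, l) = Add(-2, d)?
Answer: Rational(122527, 5) ≈ 24505.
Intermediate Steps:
Function('c')(m) = Mul(2, m, Pow(Add(6, m), -1)) (Function('c')(m) = Mul(Mul(2, m), Pow(Add(6, m), -1)) = Mul(2, m, Pow(Add(6, m), -1)))
K = 24505 (K = Add(15103, 9402) = 24505)
Add(K, Function('L')(Function('c')(Function('r')(1, Add(3, -1))))) = Add(24505, Mul(-1, Mul(2, Add(-2, 1), Pow(Add(6, Add(-2, 1)), -1)))) = Add(24505, Mul(-1, Mul(2, -1, Pow(Add(6, -1), -1)))) = Add(24505, Mul(-1, Mul(2, -1, Pow(5, -1)))) = Add(24505, Mul(-1, Mul(2, -1, Rational(1, 5)))) = Add(24505, Mul(-1, Rational(-2, 5))) = Add(24505, Rational(2, 5)) = Rational(122527, 5)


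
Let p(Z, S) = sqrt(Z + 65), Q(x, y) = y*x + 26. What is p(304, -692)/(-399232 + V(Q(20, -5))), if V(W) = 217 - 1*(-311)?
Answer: -3*sqrt(41)/398704 ≈ -4.8180e-5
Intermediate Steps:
Q(x, y) = 26 + x*y (Q(x, y) = x*y + 26 = 26 + x*y)
V(W) = 528 (V(W) = 217 + 311 = 528)
p(Z, S) = sqrt(65 + Z)
p(304, -692)/(-399232 + V(Q(20, -5))) = sqrt(65 + 304)/(-399232 + 528) = sqrt(369)/(-398704) = (3*sqrt(41))*(-1/398704) = -3*sqrt(41)/398704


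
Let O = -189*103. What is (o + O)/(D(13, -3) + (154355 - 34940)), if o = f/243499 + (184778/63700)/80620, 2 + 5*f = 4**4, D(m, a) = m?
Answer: -12171621422462474289/74671619741457284000 ≈ -0.16300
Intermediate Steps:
O = -19467
f = 254/5 (f = -2/5 + (1/5)*4**4 = -2/5 + (1/5)*256 = -2/5 + 256/5 = 254/5 ≈ 50.800)
o = 152938176711/625243826753000 (o = (254/5)/243499 + (184778/63700)/80620 = (254/5)*(1/243499) + (184778*(1/63700))*(1/80620) = 254/1217495 + (92389/31850)*(1/80620) = 254/1217495 + 92389/2567747000 = 152938176711/625243826753000 ≈ 0.00024461)
(o + O)/(D(13, -3) + (154355 - 34940)) = (152938176711/625243826753000 - 19467)/(13 + (154355 - 34940)) = -12171621422462474289/(625243826753000*(13 + 119415)) = -12171621422462474289/625243826753000/119428 = -12171621422462474289/625243826753000*1/119428 = -12171621422462474289/74671619741457284000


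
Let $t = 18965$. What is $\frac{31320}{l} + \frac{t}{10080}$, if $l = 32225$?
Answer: $\frac{37074109}{12993120} \approx 2.8534$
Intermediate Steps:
$\frac{31320}{l} + \frac{t}{10080} = \frac{31320}{32225} + \frac{18965}{10080} = 31320 \cdot \frac{1}{32225} + 18965 \cdot \frac{1}{10080} = \frac{6264}{6445} + \frac{3793}{2016} = \frac{37074109}{12993120}$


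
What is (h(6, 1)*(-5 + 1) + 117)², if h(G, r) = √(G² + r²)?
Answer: 14281 - 936*√37 ≈ 8587.5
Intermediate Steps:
(h(6, 1)*(-5 + 1) + 117)² = (√(6² + 1²)*(-5 + 1) + 117)² = (√(36 + 1)*(-4) + 117)² = (√37*(-4) + 117)² = (-4*√37 + 117)² = (117 - 4*√37)²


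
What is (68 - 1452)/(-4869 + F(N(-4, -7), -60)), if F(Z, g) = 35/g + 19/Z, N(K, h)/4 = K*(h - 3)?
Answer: 664320/2337343 ≈ 0.28422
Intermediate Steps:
N(K, h) = 4*K*(-3 + h) (N(K, h) = 4*(K*(h - 3)) = 4*(K*(-3 + h)) = 4*K*(-3 + h))
F(Z, g) = 19/Z + 35/g
(68 - 1452)/(-4869 + F(N(-4, -7), -60)) = (68 - 1452)/(-4869 + (19/((4*(-4)*(-3 - 7))) + 35/(-60))) = -1384/(-4869 + (19/((4*(-4)*(-10))) + 35*(-1/60))) = -1384/(-4869 + (19/160 - 7/12)) = -1384/(-4869 - 223/480) = -1384/(-2337343/480) = -1384*(-480/2337343) = 664320/2337343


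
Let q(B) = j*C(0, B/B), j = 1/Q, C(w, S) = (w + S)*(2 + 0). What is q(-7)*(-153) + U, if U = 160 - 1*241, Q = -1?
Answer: 225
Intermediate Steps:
C(w, S) = 2*S + 2*w (C(w, S) = (S + w)*2 = 2*S + 2*w)
j = -1 (j = 1/(-1) = 1*(-1) = -1)
q(B) = -2 (q(B) = -(2*(B/B) + 2*0) = -(2*1 + 0) = -(2 + 0) = -1*2 = -2)
U = -81 (U = 160 - 241 = -81)
q(-7)*(-153) + U = -2*(-153) - 81 = 306 - 81 = 225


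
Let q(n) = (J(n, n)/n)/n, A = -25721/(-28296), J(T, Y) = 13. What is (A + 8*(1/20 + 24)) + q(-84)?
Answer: 2680262531/13865040 ≈ 193.31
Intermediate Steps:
A = 25721/28296 (A = -25721*(-1/28296) = 25721/28296 ≈ 0.90900)
q(n) = 13/n**2 (q(n) = (13/n)/n = 13/n**2)
(A + 8*(1/20 + 24)) + q(-84) = (25721/28296 + 8*(1/20 + 24)) + 13/(-84)**2 = (25721/28296 + 8*(1/20 + 24)) + 13*(1/7056) = (25721/28296 + 8*(481/20)) + 13/7056 = (25721/28296 + 962/5) + 13/7056 = 27349357/141480 + 13/7056 = 2680262531/13865040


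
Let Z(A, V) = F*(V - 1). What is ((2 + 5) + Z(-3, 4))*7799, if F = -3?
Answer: -15598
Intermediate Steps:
Z(A, V) = 3 - 3*V (Z(A, V) = -3*(V - 1) = -3*(-1 + V) = 3 - 3*V)
((2 + 5) + Z(-3, 4))*7799 = ((2 + 5) + (3 - 3*4))*7799 = (7 + (3 - 12))*7799 = (7 - 9)*7799 = -2*7799 = -15598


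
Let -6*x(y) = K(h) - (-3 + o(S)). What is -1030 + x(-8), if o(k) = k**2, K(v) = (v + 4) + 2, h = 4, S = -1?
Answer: -1032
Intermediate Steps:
K(v) = 6 + v (K(v) = (4 + v) + 2 = 6 + v)
x(y) = -2 (x(y) = -((6 + 4) - (-3 + (-1)**2))/6 = -(10 - (-3 + 1))/6 = -(10 - 1*(-2))/6 = -(10 + 2)/6 = -1/6*12 = -2)
-1030 + x(-8) = -1030 - 2 = -1032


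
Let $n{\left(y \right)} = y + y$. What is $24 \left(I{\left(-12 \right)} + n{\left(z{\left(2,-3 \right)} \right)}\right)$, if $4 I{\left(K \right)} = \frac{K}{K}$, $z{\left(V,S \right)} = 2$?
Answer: $102$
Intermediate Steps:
$n{\left(y \right)} = 2 y$
$I{\left(K \right)} = \frac{1}{4}$ ($I{\left(K \right)} = \frac{K \frac{1}{K}}{4} = \frac{1}{4} \cdot 1 = \frac{1}{4}$)
$24 \left(I{\left(-12 \right)} + n{\left(z{\left(2,-3 \right)} \right)}\right) = 24 \left(\frac{1}{4} + 2 \cdot 2\right) = 24 \left(\frac{1}{4} + 4\right) = 24 \cdot \frac{17}{4} = 102$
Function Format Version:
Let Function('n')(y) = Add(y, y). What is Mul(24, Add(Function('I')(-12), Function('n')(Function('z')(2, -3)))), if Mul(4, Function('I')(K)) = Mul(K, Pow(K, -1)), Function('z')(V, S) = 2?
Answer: 102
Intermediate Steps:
Function('n')(y) = Mul(2, y)
Function('I')(K) = Rational(1, 4) (Function('I')(K) = Mul(Rational(1, 4), Mul(K, Pow(K, -1))) = Mul(Rational(1, 4), 1) = Rational(1, 4))
Mul(24, Add(Function('I')(-12), Function('n')(Function('z')(2, -3)))) = Mul(24, Add(Rational(1, 4), Mul(2, 2))) = Mul(24, Add(Rational(1, 4), 4)) = Mul(24, Rational(17, 4)) = 102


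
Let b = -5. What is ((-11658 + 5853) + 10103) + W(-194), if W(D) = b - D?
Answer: 4487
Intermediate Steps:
W(D) = -5 - D
((-11658 + 5853) + 10103) + W(-194) = ((-11658 + 5853) + 10103) + (-5 - 1*(-194)) = (-5805 + 10103) + (-5 + 194) = 4298 + 189 = 4487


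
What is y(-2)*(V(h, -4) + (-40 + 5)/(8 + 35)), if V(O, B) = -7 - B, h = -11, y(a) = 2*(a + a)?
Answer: 1312/43 ≈ 30.512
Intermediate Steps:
y(a) = 4*a (y(a) = 2*(2*a) = 4*a)
y(-2)*(V(h, -4) + (-40 + 5)/(8 + 35)) = (4*(-2))*((-7 - 1*(-4)) + (-40 + 5)/(8 + 35)) = -8*((-7 + 4) - 35/43) = -8*(-3 - 35*1/43) = -8*(-3 - 35/43) = -8*(-164/43) = 1312/43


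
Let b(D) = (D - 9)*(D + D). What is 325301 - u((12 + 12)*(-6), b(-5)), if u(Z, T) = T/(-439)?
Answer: 142807279/439 ≈ 3.2530e+5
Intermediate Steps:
b(D) = 2*D*(-9 + D) (b(D) = (-9 + D)*(2*D) = 2*D*(-9 + D))
u(Z, T) = -T/439 (u(Z, T) = T*(-1/439) = -T/439)
325301 - u((12 + 12)*(-6), b(-5)) = 325301 - (-1)*2*(-5)*(-9 - 5)/439 = 325301 - (-1)*2*(-5)*(-14)/439 = 325301 - (-1)*140/439 = 325301 - 1*(-140/439) = 325301 + 140/439 = 142807279/439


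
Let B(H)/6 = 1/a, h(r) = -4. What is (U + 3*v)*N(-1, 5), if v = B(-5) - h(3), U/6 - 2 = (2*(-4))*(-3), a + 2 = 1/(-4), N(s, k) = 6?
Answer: 960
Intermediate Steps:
a = -9/4 (a = -2 + 1/(-4) = -2 + 1*(-¼) = -2 - ¼ = -9/4 ≈ -2.2500)
U = 156 (U = 12 + 6*((2*(-4))*(-3)) = 12 + 6*(-8*(-3)) = 12 + 6*24 = 12 + 144 = 156)
B(H) = -8/3 (B(H) = 6/(-9/4) = 6*(-4/9) = -8/3)
v = 4/3 (v = -8/3 - 1*(-4) = -8/3 + 4 = 4/3 ≈ 1.3333)
(U + 3*v)*N(-1, 5) = (156 + 3*(4/3))*6 = (156 + 4)*6 = 160*6 = 960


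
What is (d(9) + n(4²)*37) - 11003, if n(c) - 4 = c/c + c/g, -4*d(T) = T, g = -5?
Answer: -218773/20 ≈ -10939.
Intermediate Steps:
d(T) = -T/4
n(c) = 5 - c/5 (n(c) = 4 + (c/c + c/(-5)) = 4 + (1 + c*(-⅕)) = 4 + (1 - c/5) = 5 - c/5)
(d(9) + n(4²)*37) - 11003 = (-¼*9 + (5 - ⅕*4²)*37) - 11003 = (-9/4 + (5 - ⅕*16)*37) - 11003 = (-9/4 + (5 - 16/5)*37) - 11003 = (-9/4 + (9/5)*37) - 11003 = (-9/4 + 333/5) - 11003 = 1287/20 - 11003 = -218773/20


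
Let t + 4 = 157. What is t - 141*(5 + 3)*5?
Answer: -5487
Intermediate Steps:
t = 153 (t = -4 + 157 = 153)
t - 141*(5 + 3)*5 = 153 - 141*(5 + 3)*5 = 153 - 1128*5 = 153 - 141*40 = 153 - 5640 = -5487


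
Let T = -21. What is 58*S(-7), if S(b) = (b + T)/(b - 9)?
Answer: 203/2 ≈ 101.50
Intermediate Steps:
S(b) = (-21 + b)/(-9 + b) (S(b) = (b - 21)/(b - 9) = (-21 + b)/(-9 + b))
58*S(-7) = 58*((-21 - 7)/(-9 - 7)) = 58*(-28/(-16)) = 58*(-1/16*(-28)) = 58*(7/4) = 203/2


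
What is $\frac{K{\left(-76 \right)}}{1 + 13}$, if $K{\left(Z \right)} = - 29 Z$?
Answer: $\frac{1102}{7} \approx 157.43$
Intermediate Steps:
$\frac{K{\left(-76 \right)}}{1 + 13} = \frac{\left(-29\right) \left(-76\right)}{1 + 13} = \frac{2204}{14} = 2204 \cdot \frac{1}{14} = \frac{1102}{7}$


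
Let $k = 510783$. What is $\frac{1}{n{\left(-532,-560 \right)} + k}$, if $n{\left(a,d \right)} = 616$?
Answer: $\frac{1}{511399} \approx 1.9554 \cdot 10^{-6}$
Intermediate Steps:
$\frac{1}{n{\left(-532,-560 \right)} + k} = \frac{1}{616 + 510783} = \frac{1}{511399}$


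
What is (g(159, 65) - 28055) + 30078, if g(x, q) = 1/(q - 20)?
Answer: 91036/45 ≈ 2023.0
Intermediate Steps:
g(x, q) = 1/(-20 + q)
(g(159, 65) - 28055) + 30078 = (1/(-20 + 65) - 28055) + 30078 = (1/45 - 28055) + 30078 = -1262474/45 + 30078 = 91036/45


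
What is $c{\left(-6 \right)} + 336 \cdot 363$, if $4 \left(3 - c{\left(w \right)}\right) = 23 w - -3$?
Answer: $\frac{488019}{4} \approx 1.22 \cdot 10^{5}$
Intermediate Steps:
$c{\left(w \right)} = \frac{9}{4} - \frac{23 w}{4}$ ($c{\left(w \right)} = 3 - \frac{23 w - -3}{4} = 3 - \frac{23 w + 3}{4} = 3 - \frac{3 + 23 w}{4} = 3 - \left(\frac{3}{4} + \frac{23 w}{4}\right) = \frac{9}{4} - \frac{23 w}{4}$)
$c{\left(-6 \right)} + 336 \cdot 363 = \left(\frac{9}{4} - - \frac{69}{2}\right) + 336 \cdot 363 = \left(\frac{9}{4} + \frac{69}{2}\right) + 121968 = \frac{147}{4} + 121968 = \frac{488019}{4}$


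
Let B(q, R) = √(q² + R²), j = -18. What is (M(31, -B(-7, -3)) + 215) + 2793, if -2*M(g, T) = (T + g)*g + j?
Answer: 5073/2 + 31*√58/2 ≈ 2654.5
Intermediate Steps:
B(q, R) = √(R² + q²)
M(g, T) = 9 - g*(T + g)/2 (M(g, T) = -((T + g)*g - 18)/2 = -(g*(T + g) - 18)/2 = -(-18 + g*(T + g))/2 = 9 - g*(T + g)/2)
(M(31, -B(-7, -3)) + 215) + 2793 = ((9 - ½*31² - ½*(-√((-3)² + (-7)²))*31) + 215) + 2793 = ((9 - ½*961 - ½*(-√(9 + 49))*31) + 215) + 2793 = ((9 - 961/2 - ½*(-√58)*31) + 215) + 2793 = ((9 - 961/2 + 31*√58/2) + 215) + 2793 = ((-943/2 + 31*√58/2) + 215) + 2793 = (-513/2 + 31*√58/2) + 2793 = 5073/2 + 31*√58/2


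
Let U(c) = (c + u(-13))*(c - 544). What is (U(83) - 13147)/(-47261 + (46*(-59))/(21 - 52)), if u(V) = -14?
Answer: 1393636/1462377 ≈ 0.95299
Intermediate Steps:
U(c) = (-544 + c)*(-14 + c) (U(c) = (c - 14)*(c - 544) = (-14 + c)*(-544 + c) = (-544 + c)*(-14 + c))
(U(83) - 13147)/(-47261 + (46*(-59))/(21 - 52)) = ((7616 + 83² - 558*83) - 13147)/(-47261 + (46*(-59))/(21 - 52)) = ((7616 + 6889 - 46314) - 13147)/(-47261 - 2714/(-31)) = (-31809 - 13147)/(-47261 - 2714*(-1/31)) = -44956/(-47261 + 2714/31) = -44956/(-1462377/31) = -44956*(-31/1462377) = 1393636/1462377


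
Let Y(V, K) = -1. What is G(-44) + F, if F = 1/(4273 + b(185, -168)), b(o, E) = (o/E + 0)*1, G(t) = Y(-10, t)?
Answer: -717511/717679 ≈ -0.99977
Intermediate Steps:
G(t) = -1
b(o, E) = o/E (b(o, E) = (o/E)*1 = o/E)
F = 168/717679 (F = 1/(4273 + 185/(-168)) = 1/(4273 + 185*(-1/168)) = 1/(4273 - 185/168) = 1/(717679/168) = 168/717679 ≈ 0.00023409)
G(-44) + F = -1 + 168/717679 = -717511/717679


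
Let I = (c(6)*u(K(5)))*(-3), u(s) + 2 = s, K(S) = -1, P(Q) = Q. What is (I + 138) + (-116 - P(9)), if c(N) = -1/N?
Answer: 23/2 ≈ 11.500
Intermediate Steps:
u(s) = -2 + s
I = -3/2 (I = ((-1/6)*(-2 - 1))*(-3) = (-1*⅙*(-3))*(-3) = -⅙*(-3)*(-3) = (½)*(-3) = -3/2 ≈ -1.5000)
(I + 138) + (-116 - P(9)) = (-3/2 + 138) + (-116 - 1*9) = 273/2 + (-116 - 9) = 273/2 - 125 = 23/2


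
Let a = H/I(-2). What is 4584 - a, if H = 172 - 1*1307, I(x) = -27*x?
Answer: 248671/54 ≈ 4605.0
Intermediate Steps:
H = -1135 (H = 172 - 1307 = -1135)
a = -1135/54 (a = -1135/((-27*(-2))) = -1135/54 ≈ -21.019)
4584 - a = 4584 - 1*(-1135/54) = 4584 + 1135/54 = 248671/54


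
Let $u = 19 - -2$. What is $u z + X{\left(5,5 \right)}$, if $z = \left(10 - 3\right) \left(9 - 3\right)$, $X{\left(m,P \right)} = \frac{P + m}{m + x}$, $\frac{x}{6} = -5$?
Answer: $\frac{4408}{5} \approx 881.6$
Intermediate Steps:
$x = -30$ ($x = 6 \left(-5\right) = -30$)
$u = 21$ ($u = 19 + 2 = 21$)
$X{\left(m,P \right)} = \frac{P + m}{-30 + m}$ ($X{\left(m,P \right)} = \frac{P + m}{m - 30} = \frac{P + m}{-30 + m}$)
$z = 42$ ($z = 7 \cdot 6 = 42$)
$u z + X{\left(5,5 \right)} = 21 \cdot 42 + \frac{5 + 5}{-30 + 5} = 882 + \frac{1}{-25} \cdot 10 = 882 - \frac{2}{5} = \frac{4408}{5}$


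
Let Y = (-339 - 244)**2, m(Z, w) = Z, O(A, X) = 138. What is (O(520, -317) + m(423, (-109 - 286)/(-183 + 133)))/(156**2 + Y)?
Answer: 33/21425 ≈ 0.0015403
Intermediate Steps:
Y = 339889 (Y = (-583)**2 = 339889)
(O(520, -317) + m(423, (-109 - 286)/(-183 + 133)))/(156**2 + Y) = (138 + 423)/(156**2 + 339889) = 561/(24336 + 339889) = 561/364225 = 561*(1/364225) = 33/21425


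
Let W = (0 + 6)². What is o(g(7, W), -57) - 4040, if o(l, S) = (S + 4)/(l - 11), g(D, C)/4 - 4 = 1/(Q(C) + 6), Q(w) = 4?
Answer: -109345/27 ≈ -4049.8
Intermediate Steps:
W = 36 (W = 6² = 36)
g(D, C) = 82/5 (g(D, C) = 16 + 4/(4 + 6) = 16 + 4/10 = 16 + 4*(⅒) = 16 + ⅖ = 82/5)
o(l, S) = (4 + S)/(-11 + l)
o(g(7, W), -57) - 4040 = (4 - 57)/(-11 + 82/5) - 4040 = -53/(27/5) - 4040 = (5/27)*(-53) - 4040 = -265/27 - 4040 = -109345/27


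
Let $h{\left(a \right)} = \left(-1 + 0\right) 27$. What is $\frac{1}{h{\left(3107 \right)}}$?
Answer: $- \frac{1}{27} \approx -0.037037$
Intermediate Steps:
$h{\left(a \right)} = -27$ ($h{\left(a \right)} = \left(-1\right) 27 = -27$)
$\frac{1}{h{\left(3107 \right)}} = \frac{1}{-27} = - \frac{1}{27}$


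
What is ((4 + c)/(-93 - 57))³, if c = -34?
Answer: 1/125 ≈ 0.0080000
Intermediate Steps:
((4 + c)/(-93 - 57))³ = ((4 - 34)/(-93 - 57))³ = (-30/(-150))³ = (-30*(-1/150))³ = (⅕)³ = 1/125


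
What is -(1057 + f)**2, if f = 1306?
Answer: -5583769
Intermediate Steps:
-(1057 + f)**2 = -(1057 + 1306)**2 = -1*2363**2 = -1*5583769 = -5583769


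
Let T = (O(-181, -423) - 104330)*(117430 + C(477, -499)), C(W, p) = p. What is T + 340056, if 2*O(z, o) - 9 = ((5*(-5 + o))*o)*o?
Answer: -44798219453829/2 ≈ -2.2399e+13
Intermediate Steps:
O(z, o) = 9/2 + o**2*(-25 + 5*o)/2 (O(z, o) = 9/2 + (((5*(-5 + o))*o)*o)/2 = 9/2 + (((-25 + 5*o)*o)*o)/2 = 9/2 + ((o*(-25 + 5*o))*o)/2 = 9/2 + (o**2*(-25 + 5*o))/2 = 9/2 + o**2*(-25 + 5*o)/2)
T = -44798220133941/2 (T = ((9/2 - 25/2*(-423)**2 + (5/2)*(-423)**3) - 104330)*(117430 - 499) = ((9/2 - 25/2*178929 + (5/2)*(-75686967)) - 104330)*116931 = ((9/2 - 4473225/2 - 378434835/2) - 104330)*116931 = (-382908051/2 - 104330)*116931 = -383116711/2*116931 = -44798220133941/2 ≈ -2.2399e+13)
T + 340056 = -44798220133941/2 + 340056 = -44798219453829/2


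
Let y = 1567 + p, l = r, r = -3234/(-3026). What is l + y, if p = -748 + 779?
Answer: 2419391/1513 ≈ 1599.1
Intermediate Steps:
r = 1617/1513 (r = -3234*(-1/3026) = 1617/1513 ≈ 1.0687)
p = 31
l = 1617/1513 ≈ 1.0687
y = 1598 (y = 1567 + 31 = 1598)
l + y = 1617/1513 + 1598 = 2419391/1513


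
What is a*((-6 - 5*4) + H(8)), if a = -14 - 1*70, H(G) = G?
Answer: 1512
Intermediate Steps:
a = -84 (a = -14 - 70 = -84)
a*((-6 - 5*4) + H(8)) = -84*((-6 - 5*4) + 8) = -84*((-6 - 20) + 8) = -84*(-26 + 8) = -84*(-18) = 1512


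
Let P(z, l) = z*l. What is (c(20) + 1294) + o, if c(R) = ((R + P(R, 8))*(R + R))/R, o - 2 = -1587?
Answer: 69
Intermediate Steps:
P(z, l) = l*z
o = -1585 (o = 2 - 1587 = -1585)
c(R) = 18*R (c(R) = ((R + 8*R)*(R + R))/R = ((9*R)*(2*R))/R = (18*R²)/R = 18*R)
(c(20) + 1294) + o = (18*20 + 1294) - 1585 = (360 + 1294) - 1585 = 1654 - 1585 = 69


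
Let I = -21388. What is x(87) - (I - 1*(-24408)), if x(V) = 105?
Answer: -2915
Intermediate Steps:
x(87) - (I - 1*(-24408)) = 105 - (-21388 - 1*(-24408)) = 105 - (-21388 + 24408) = 105 - 1*3020 = 105 - 3020 = -2915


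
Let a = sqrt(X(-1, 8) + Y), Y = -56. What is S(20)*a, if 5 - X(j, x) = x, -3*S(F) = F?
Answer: -20*I*sqrt(59)/3 ≈ -51.208*I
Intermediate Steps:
S(F) = -F/3
X(j, x) = 5 - x
a = I*sqrt(59) (a = sqrt((5 - 1*8) - 56) = sqrt((5 - 8) - 56) = sqrt(-3 - 56) = sqrt(-59) = I*sqrt(59) ≈ 7.6811*I)
S(20)*a = (-1/3*20)*(I*sqrt(59)) = -20*I*sqrt(59)/3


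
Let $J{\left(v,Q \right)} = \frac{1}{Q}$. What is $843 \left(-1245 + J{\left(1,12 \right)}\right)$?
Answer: $- \frac{4197859}{4} \approx -1.0495 \cdot 10^{6}$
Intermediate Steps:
$843 \left(-1245 + J{\left(1,12 \right)}\right) = 843 \left(-1245 + \frac{1}{12}\right) = 843 \left(- \frac{14939}{12}\right) = - \frac{4197859}{4}$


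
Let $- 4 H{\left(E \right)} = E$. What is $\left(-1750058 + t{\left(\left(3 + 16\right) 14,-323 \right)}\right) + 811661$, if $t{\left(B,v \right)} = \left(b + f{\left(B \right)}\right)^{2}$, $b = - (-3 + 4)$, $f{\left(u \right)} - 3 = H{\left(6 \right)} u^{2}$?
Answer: $11263063027$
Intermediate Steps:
$H{\left(E \right)} = - \frac{E}{4}$
$f{\left(u \right)} = 3 - \frac{3 u^{2}}{2}$ ($f{\left(u \right)} = 3 + \left(- \frac{1}{4}\right) 6 u^{2} = 3 - \frac{3 u^{2}}{2}$)
$b = -1$ ($b = \left(-1\right) 1 = -1$)
$t{\left(B,v \right)} = \left(2 - \frac{3 B^{2}}{2}\right)^{2}$ ($t{\left(B,v \right)} = \left(-1 - \left(-3 + \frac{3 B^{2}}{2}\right)\right)^{2} = \left(2 - \frac{3 B^{2}}{2}\right)^{2}$)
$\left(-1750058 + t{\left(\left(3 + 16\right) 14,-323 \right)}\right) + 811661 = \left(-1750058 + \frac{\left(-4 + 3 \left(\left(3 + 16\right) 14\right)^{2}\right)^{2}}{4}\right) + 811661 = \left(-1750058 + \frac{\left(-4 + 3 \left(19 \cdot 14\right)^{2}\right)^{2}}{4}\right) + 811661 = \left(-1750058 + \frac{\left(-4 + 3 \cdot 266^{2}\right)^{2}}{4}\right) + 811661 = \left(-1750058 + \frac{\left(-4 + 3 \cdot 70756\right)^{2}}{4}\right) + 811661 = \left(-1750058 + \frac{\left(-4 + 212268\right)^{2}}{4}\right) + 811661 = \left(-1750058 + \frac{212264^{2}}{4}\right) + 811661 = \left(-1750058 + \frac{1}{4} \cdot 45056005696\right) + 811661 = \left(-1750058 + 11264001424\right) + 811661 = 11262251366 + 811661 = 11263063027$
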